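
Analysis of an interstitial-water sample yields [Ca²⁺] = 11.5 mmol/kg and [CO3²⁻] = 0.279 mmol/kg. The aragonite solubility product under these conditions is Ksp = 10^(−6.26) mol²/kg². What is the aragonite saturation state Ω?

Ω = 5.84

Ksp = 10^(−6.26) = 5.495×10^-7
Ω = [Ca²⁺][CO3²⁻]/Ksp = (11.5×10^-3)(0.279×10^-3) / 5.495×10^-7 = 5.84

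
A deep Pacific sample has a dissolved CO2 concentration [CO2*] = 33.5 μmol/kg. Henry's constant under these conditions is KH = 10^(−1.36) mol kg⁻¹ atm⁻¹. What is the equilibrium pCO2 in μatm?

pCO2 = 767 μatm

KH = 10^(−1.36) = 4.365×10^-2 mol kg⁻¹ atm⁻¹
pCO2 = [CO2*]/KH = 33.5×10^-6 / 4.365×10^-2 = 7.67×10^-4 atm = 767 μatm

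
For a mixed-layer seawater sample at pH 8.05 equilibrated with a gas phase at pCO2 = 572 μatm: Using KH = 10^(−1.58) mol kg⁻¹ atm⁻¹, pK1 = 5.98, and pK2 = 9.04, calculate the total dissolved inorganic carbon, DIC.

DIC = 1.96 mmol/kg

[CO2*] = KH · pCO2 = 10^(−1.58) × 572×10^-6 = 1.505×10^-5 mol/kg
α₀ = 1/(1 + K1/[H⁺] + K1K2/[H⁺]²) = 1/(1 + 10^+2.07 + 10^+1.08) = 0.007662
DIC = [CO2*]/α₀ = 1.505×10^-5 / 0.007662 = 1.96 mmol/kg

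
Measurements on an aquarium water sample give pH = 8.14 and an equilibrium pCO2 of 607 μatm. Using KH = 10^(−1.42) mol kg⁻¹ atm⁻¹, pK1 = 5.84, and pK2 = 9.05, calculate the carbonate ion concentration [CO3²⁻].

[CO3²⁻] = 0.566 mmol/kg

[CO2*] = KH · pCO2 = 10^(−1.42) × 607×10^-6 = 2.308×10^-5 mol/kg
α₀ = 1/(1 + K1/[H⁺] + K1K2/[H⁺]²) = 1/(1 + 10^+2.30 + 10^+1.39) = 0.004443
DIC = [CO2*]/α₀ = 2.308×10^-5 / 0.004443 = 5.194 mmol/kg
[CO3²⁻] = α₂·DIC; α₂ = 0.1091, so [CO3²⁻] = 0.1091 × 5.194 = 0.566 mmol/kg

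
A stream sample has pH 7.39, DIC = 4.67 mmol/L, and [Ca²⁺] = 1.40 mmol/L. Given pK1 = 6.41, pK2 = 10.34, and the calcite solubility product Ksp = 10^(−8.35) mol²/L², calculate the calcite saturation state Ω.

Ω = 1.49

α₂ = 1 / (1 + [H⁺]/K2 + [H⁺]²/(K1K2)) = 1 / (1 + 10^+2.95 + 10^+1.97)
   = 1 / (1 + 891.25 + 93.325) = 1/985.58 = 0.001015
[CO3²⁻] = α₂ × DIC = 0.001015 × 4.67 = 0.004738 mmol/L = 4.738 μmol/L
Ksp = 10^(−8.35) = 4.467×10^-9
Ω = [Ca²⁺][CO3²⁻]/Ksp = (1.40×10^-3)(4.738×10^-6) / 4.467×10^-9 = 1.49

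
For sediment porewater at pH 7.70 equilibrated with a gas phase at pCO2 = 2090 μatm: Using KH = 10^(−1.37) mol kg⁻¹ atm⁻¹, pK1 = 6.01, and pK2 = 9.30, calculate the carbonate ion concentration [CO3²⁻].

[CO3²⁻] = 0.110 mmol/kg

[CO2*] = KH · pCO2 = 10^(−1.37) × 2090×10^-6 = 8.916×10^-5 mol/kg
α₀ = 1/(1 + K1/[H⁺] + K1K2/[H⁺]²) = 1/(1 + 10^+1.69 + 10^+0.09) = 0.01953
DIC = [CO2*]/α₀ = 8.916×10^-5 / 0.01953 = 4.565 mmol/kg
[CO3²⁻] = α₂·DIC; α₂ = 0.02402, so [CO3²⁻] = 0.02402 × 4.565 = 0.110 mmol/kg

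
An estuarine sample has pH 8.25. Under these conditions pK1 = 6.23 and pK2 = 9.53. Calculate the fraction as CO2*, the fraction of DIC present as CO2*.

α₀ = 0.00899

α₀ = 1 / (1 + K1/[H⁺] + K1K2/[H⁺]²) = 1 / (1 + 10^+2.02 + 10^+0.74)
   = 1 / (1 + 104.71 + 5.4954) = 1/111.21 = 0.008992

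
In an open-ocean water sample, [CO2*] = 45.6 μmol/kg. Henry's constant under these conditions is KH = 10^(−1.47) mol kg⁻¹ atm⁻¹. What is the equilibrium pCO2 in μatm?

pCO2 = 1350 μatm

KH = 10^(−1.47) = 3.388×10^-2 mol kg⁻¹ atm⁻¹
pCO2 = [CO2*]/KH = 45.6×10^-6 / 3.388×10^-2 = 1.35×10^-3 atm = 1350 μatm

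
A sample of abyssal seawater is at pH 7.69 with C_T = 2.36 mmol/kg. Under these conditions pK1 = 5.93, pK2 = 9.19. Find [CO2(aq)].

α₀ = 1 / (1 + K1/[H⁺] + K1K2/[H⁺]²) = 1 / (1 + 10^+1.76 + 10^+0.26)
   = 1 / (1 + 57.544 + 1.8197) = 1/60.364 = 0.01657
[CO2*] = α₀ × DIC = 0.01657 × 2.36 = 0.0391 mmol/kg

[CO2*] = 0.0391 mmol/kg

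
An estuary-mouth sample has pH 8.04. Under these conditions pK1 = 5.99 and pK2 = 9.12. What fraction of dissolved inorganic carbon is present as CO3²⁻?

α₂ = 0.0762

α₂ = 1 / (1 + [H⁺]/K2 + [H⁺]²/(K1K2)) = 1 / (1 + 10^+1.08 + 10^-0.97)
   = 1 / (1 + 12.023 + 0.10715) = 1/13.130 = 0.07616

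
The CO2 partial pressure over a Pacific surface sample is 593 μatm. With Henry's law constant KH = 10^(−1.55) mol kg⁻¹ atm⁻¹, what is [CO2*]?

KH = 10^(−1.55) = 2.818×10^-2 mol kg⁻¹ atm⁻¹
[CO2*] = KH · pCO2 = 2.818×10^-2 × 593×10^-6 atm = 1.67×10^-5 mol/kg

[CO2*] = 16.7 μmol/kg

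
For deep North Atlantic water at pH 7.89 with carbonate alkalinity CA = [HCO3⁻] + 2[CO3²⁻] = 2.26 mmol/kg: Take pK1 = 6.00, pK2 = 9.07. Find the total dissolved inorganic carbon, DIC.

DIC = 2.15 mmol/kg

CA = [HCO3⁻] + 2[CO3²⁻] = (α₁ + 2α₂)·DIC
At pH 7.89: [H⁺]/K1 = 10^-1.89 = 0.012882, K2/[H⁺] = 10^-1.18 = 0.066069
α₁ = 1/(1 + 0.012882 + 0.066069) = 1/1.0790 = 0.9268; α₂ = α₁·K2/[H⁺] = 0.06123
α₁ + 2α₂ = 1.0493
DIC = CA / (α₁ + 2α₂) = 2.26 / 1.0493 = 2.15 mmol/kg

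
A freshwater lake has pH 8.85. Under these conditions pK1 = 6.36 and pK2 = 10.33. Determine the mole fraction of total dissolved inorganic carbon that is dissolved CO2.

α₀ = 1 / (1 + K1/[H⁺] + K1K2/[H⁺]²) = 1 / (1 + 10^+2.49 + 10^+1.01)
   = 1 / (1 + 309.03 + 10.233) = 1/320.26 = 0.003122

α₀ = 0.00312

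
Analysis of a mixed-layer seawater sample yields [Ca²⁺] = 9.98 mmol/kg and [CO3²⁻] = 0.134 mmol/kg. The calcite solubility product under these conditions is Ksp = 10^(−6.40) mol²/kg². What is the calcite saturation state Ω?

Ksp = 10^(−6.40) = 3.981×10^-7
Ω = [Ca²⁺][CO3²⁻]/Ksp = (9.98×10^-3)(0.134×10^-3) / 3.981×10^-7 = 3.36

Ω = 3.36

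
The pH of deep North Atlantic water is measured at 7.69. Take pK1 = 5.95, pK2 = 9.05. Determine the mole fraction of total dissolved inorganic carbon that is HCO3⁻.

α₁ = 1 / (1 + [H⁺]/K1 + K2/[H⁺]) = 1 / (1 + 10^-1.74 + 10^-1.36)
   = 1 / (1 + 0.018197 + 0.043652) = 1/1.0618 = 0.9418

α₁ = 0.942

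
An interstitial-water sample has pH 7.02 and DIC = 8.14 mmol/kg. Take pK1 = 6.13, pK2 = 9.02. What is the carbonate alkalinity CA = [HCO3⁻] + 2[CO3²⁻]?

CA = 7.29 mmol/kg

CA = [HCO3⁻] + 2[CO3²⁻] = (α₁ + 2α₂)·DIC
At pH 7.02: [H⁺]/K1 = 10^-0.89 = 0.12882, K2/[H⁺] = 10^-2.00 = 0.010000
α₁ = 1/(1 + 0.12882 + 0.010000) = 1/1.1388 = 0.8781; α₂ = α₁·K2/[H⁺] = 0.008781
α₁ + 2α₂ = 0.8957
CA = 0.8957 × 8.14 = 7.29 mmol/kg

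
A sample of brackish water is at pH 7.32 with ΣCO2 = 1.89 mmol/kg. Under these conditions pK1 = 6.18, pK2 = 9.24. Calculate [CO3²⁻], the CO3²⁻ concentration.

[CO3²⁻] = 0.0210 mmol/kg

α₂ = 1 / (1 + [H⁺]/K2 + [H⁺]²/(K1K2)) = 1 / (1 + 10^+1.92 + 10^+0.78)
   = 1 / (1 + 83.176 + 6.0256) = 1/90.202 = 0.01109
[CO3²⁻] = α₂ × DIC = 0.01109 × 1.89 = 0.0210 mmol/kg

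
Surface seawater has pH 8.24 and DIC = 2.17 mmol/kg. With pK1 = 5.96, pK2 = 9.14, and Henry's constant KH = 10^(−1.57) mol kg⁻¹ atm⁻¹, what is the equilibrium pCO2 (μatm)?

α₀ = 1 / (1 + K1/[H⁺] + K1K2/[H⁺]²) = 1 / (1 + 10^+2.28 + 10^+1.38)
   = 1 / (1 + 190.55 + 23.988) = 1/215.53 = 0.004640
[CO2*] = α₀ × DIC = 0.004640 × 2.17 = 0.01007 mmol/kg = 10.07 μmol/kg
pCO2 = [CO2*]/KH = 1.007×10^-5 / 2.692×10^-2 = 374 μatm

pCO2 = 374 μatm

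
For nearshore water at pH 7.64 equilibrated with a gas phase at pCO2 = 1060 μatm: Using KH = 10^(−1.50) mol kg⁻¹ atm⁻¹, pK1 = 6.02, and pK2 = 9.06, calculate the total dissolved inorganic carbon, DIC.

[CO2*] = KH · pCO2 = 10^(−1.50) × 1060×10^-6 = 3.352×10^-5 mol/kg
α₀ = 1/(1 + K1/[H⁺] + K1K2/[H⁺]²) = 1/(1 + 10^+1.62 + 10^+0.20) = 0.02259
DIC = [CO2*]/α₀ = 3.352×10^-5 / 0.02259 = 1.48 mmol/kg

DIC = 1.48 mmol/kg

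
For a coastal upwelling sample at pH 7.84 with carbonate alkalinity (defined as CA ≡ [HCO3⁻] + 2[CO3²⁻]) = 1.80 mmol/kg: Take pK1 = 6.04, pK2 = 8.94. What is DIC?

DIC = 1.70 mmol/kg

CA = [HCO3⁻] + 2[CO3²⁻] = (α₁ + 2α₂)·DIC
At pH 7.84: [H⁺]/K1 = 10^-1.80 = 0.015849, K2/[H⁺] = 10^-1.10 = 0.079433
α₁ = 1/(1 + 0.015849 + 0.079433) = 1/1.0953 = 0.9130; α₂ = α₁·K2/[H⁺] = 0.07252
α₁ + 2α₂ = 1.0581
DIC = CA / (α₁ + 2α₂) = 1.80 / 1.0581 = 1.70 mmol/kg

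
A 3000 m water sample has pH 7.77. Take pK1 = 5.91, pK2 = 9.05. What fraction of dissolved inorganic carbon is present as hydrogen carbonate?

α₁ = 1 / (1 + [H⁺]/K1 + K2/[H⁺]) = 1 / (1 + 10^-1.86 + 10^-1.28)
   = 1 / (1 + 0.013804 + 0.052481) = 1/1.0663 = 0.9378

α₁ = 0.938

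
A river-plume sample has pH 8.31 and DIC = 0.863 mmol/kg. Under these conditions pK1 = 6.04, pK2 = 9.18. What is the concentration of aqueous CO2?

[CO2*] = 4.06 μmol/kg

α₀ = 1 / (1 + K1/[H⁺] + K1K2/[H⁺]²) = 1 / (1 + 10^+2.27 + 10^+1.40)
   = 1 / (1 + 186.21 + 25.119) = 1/212.33 = 0.004710
[CO2*] = α₀ × DIC = 0.004710 × 0.863 = 0.00406 mmol/kg = 4.06 μmol/kg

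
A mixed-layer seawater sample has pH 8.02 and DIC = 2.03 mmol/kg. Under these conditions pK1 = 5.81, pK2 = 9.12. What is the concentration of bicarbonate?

α₁ = 1 / (1 + [H⁺]/K1 + K2/[H⁺]) = 1 / (1 + 10^-2.21 + 10^-1.10)
   = 1 / (1 + 0.0061660 + 0.079433) = 1/1.0856 = 0.9212
[HCO3⁻] = α₁ × DIC = 0.9212 × 2.03 = 1.87 mmol/kg

[HCO3⁻] = 1.87 mmol/kg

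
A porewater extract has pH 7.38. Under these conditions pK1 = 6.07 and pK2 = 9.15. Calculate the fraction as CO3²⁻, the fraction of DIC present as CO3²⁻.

α₂ = 1 / (1 + [H⁺]/K2 + [H⁺]²/(K1K2)) = 1 / (1 + 10^+1.77 + 10^+0.46)
   = 1 / (1 + 58.884 + 2.8840) = 1/62.768 = 0.01593

α₂ = 0.0159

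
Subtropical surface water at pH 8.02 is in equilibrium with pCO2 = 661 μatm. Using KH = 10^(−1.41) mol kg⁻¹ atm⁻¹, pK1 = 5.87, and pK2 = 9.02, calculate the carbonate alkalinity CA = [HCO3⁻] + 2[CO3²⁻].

CA = 4.36 mmol/kg

[CO2*] = KH · pCO2 = 10^(−1.41) × 661×10^-6 = 2.572×10^-5 mol/kg
α₀ = 1/(1 + K1/[H⁺] + K1K2/[H⁺]²) = 1/(1 + 10^+2.15 + 10^+1.15) = 0.006395
DIC = [CO2*]/α₀ = 2.572×10^-5 / 0.006395 = 4.021 mmol/kg
CA = (α₁ + 2α₂)·DIC = (0.9033 + 2×0.09033) × 4.021 = 4.36 mmol/kg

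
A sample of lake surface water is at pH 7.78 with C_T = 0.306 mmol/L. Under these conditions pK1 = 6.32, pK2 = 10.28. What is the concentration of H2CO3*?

α₀ = 1 / (1 + K1/[H⁺] + K1K2/[H⁺]²) = 1 / (1 + 10^+1.46 + 10^-1.04)
   = 1 / (1 + 28.840 + 0.091201) = 1/29.932 = 0.03341
[CO2*] = α₀ × DIC = 0.03341 × 0.306 = 0.0102 mmol/L = 10.2 μmol/L

[CO2*] = 10.2 μmol/L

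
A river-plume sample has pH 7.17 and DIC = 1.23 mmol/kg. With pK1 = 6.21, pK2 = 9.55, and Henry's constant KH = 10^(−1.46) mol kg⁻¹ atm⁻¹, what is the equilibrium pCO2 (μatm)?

α₀ = 1 / (1 + K1/[H⁺] + K1K2/[H⁺]²) = 1 / (1 + 10^+0.96 + 10^-1.42)
   = 1 / (1 + 9.1201 + 0.038019) = 1/10.158 = 0.09844
[CO2*] = α₀ × DIC = 0.09844 × 1.23 = 0.1211 mmol/kg
pCO2 = [CO2*]/KH = 1.211×10^-4 / 3.467×10^-2 = 3490 μatm

pCO2 = 3490 μatm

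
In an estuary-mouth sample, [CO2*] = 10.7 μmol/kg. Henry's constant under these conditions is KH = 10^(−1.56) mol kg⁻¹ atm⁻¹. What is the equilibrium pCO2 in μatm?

pCO2 = 388 μatm

KH = 10^(−1.56) = 2.754×10^-2 mol kg⁻¹ atm⁻¹
pCO2 = [CO2*]/KH = 10.7×10^-6 / 2.754×10^-2 = 3.88×10^-4 atm = 388 μatm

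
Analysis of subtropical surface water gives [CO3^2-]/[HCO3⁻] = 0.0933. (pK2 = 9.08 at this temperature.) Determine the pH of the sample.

pH = 8.05

From K2 = [H⁺][CO3^2-]/[HCO3⁻]:  pH = pK2 + log₁₀([CO3^2-]/[HCO3⁻])
log₁₀(0.0933) = -1.030
pH = 9.08 + (-1.030) = 8.05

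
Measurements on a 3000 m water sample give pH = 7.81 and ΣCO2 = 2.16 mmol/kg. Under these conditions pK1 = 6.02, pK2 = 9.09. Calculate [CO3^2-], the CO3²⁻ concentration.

α₂ = 1 / (1 + [H⁺]/K2 + [H⁺]²/(K1K2)) = 1 / (1 + 10^+1.28 + 10^-0.51)
   = 1 / (1 + 19.055 + 0.30903) = 1/20.364 = 0.04911
[CO3²⁻] = α₂ × DIC = 0.04911 × 2.16 = 0.106 mmol/kg

[CO3²⁻] = 0.106 mmol/kg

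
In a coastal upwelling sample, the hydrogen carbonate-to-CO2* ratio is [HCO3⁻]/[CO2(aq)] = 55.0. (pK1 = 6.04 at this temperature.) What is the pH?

pH = 7.78

From K1 = [H⁺][HCO3⁻]/[CO2(aq)]:  pH = pK1 + log₁₀([HCO3⁻]/[CO2(aq)])
log₁₀(55.0) = +1.740
pH = 6.04 + (+1.740) = 7.78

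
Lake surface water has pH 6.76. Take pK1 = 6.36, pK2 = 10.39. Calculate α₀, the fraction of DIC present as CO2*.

α₀ = 1 / (1 + K1/[H⁺] + K1K2/[H⁺]²) = 1 / (1 + 10^+0.40 + 10^-3.23)
   = 1 / (1 + 2.5119 + 0.00058884) = 1/3.5125 = 0.2847

α₀ = 0.285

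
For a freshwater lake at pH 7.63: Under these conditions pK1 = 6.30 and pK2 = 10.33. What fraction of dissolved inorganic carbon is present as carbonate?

α₂ = 1 / (1 + [H⁺]/K2 + [H⁺]²/(K1K2)) = 1 / (1 + 10^+2.70 + 10^+1.37)
   = 1 / (1 + 501.19 + 23.442) = 1/525.63 = 0.001902

α₂ = 0.00190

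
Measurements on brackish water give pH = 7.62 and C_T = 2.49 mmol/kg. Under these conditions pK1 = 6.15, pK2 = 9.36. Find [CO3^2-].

α₂ = 1 / (1 + [H⁺]/K2 + [H⁺]²/(K1K2)) = 1 / (1 + 10^+1.74 + 10^+0.27)
   = 1 / (1 + 54.954 + 1.8621) = 1/57.816 = 0.01730
[CO3²⁻] = α₂ × DIC = 0.01730 × 2.49 = 0.0431 mmol/kg

[CO3²⁻] = 0.0431 mmol/kg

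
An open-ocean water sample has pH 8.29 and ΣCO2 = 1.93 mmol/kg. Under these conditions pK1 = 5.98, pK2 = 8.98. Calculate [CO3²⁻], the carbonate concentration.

[CO3²⁻] = 0.326 mmol/kg

α₂ = 1 / (1 + [H⁺]/K2 + [H⁺]²/(K1K2)) = 1 / (1 + 10^+0.69 + 10^-1.62)
   = 1 / (1 + 4.8978 + 0.023988) = 1/5.9218 = 0.1689
[CO3²⁻] = α₂ × DIC = 0.1689 × 1.93 = 0.326 mmol/kg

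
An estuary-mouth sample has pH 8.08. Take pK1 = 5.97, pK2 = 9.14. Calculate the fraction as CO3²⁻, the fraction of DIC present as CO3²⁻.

α₂ = 0.0796

α₂ = 1 / (1 + [H⁺]/K2 + [H⁺]²/(K1K2)) = 1 / (1 + 10^+1.06 + 10^-1.05)
   = 1 / (1 + 11.482 + 0.089125) = 1/12.571 = 0.07955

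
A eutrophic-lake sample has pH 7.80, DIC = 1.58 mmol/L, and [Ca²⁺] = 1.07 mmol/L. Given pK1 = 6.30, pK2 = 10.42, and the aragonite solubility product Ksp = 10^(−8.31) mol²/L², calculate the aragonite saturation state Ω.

α₂ = 1 / (1 + [H⁺]/K2 + [H⁺]²/(K1K2)) = 1 / (1 + 10^+2.62 + 10^+1.12)
   = 1 / (1 + 416.87 + 13.183) = 1/431.05 = 0.002320
[CO3²⁻] = α₂ × DIC = 0.002320 × 1.58 = 0.003665 mmol/L = 3.665 μmol/L
Ksp = 10^(−8.31) = 4.898×10^-9
Ω = [Ca²⁺][CO3²⁻]/Ksp = (1.07×10^-3)(3.665×10^-6) / 4.898×10^-9 = 0.801

Ω = 0.801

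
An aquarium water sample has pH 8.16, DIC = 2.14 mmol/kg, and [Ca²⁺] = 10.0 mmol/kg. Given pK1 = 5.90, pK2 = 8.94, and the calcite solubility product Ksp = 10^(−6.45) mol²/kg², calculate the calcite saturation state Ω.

α₂ = 1 / (1 + [H⁺]/K2 + [H⁺]²/(K1K2)) = 1 / (1 + 10^+0.78 + 10^-1.48)
   = 1 / (1 + 6.0256 + 0.033113) = 1/7.0587 = 0.1417
[CO3²⁻] = α₂ × DIC = 0.1417 × 2.14 = 0.3032 mmol/kg
Ksp = 10^(−6.45) = 3.548×10^-7
Ω = [Ca²⁺][CO3²⁻]/Ksp = (10.0×10^-3)(3.032×10^-4) / 3.548×10^-7 = 8.54

Ω = 8.54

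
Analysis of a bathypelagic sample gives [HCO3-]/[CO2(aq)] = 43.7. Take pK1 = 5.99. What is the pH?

From K1 = [H⁺][HCO3-]/[CO2(aq)]:  pH = pK1 + log₁₀([HCO3-]/[CO2(aq)])
log₁₀(43.7) = +1.640
pH = 5.99 + (+1.640) = 7.63

pH = 7.63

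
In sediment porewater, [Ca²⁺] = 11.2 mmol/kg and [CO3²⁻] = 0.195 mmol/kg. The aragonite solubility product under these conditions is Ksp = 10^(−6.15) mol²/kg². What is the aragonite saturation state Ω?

Ω = 3.08

Ksp = 10^(−6.15) = 7.079×10^-7
Ω = [Ca²⁺][CO3²⁻]/Ksp = (11.2×10^-3)(0.195×10^-3) / 7.079×10^-7 = 3.08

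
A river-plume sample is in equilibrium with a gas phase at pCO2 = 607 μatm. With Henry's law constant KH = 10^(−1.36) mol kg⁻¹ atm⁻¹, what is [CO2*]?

[CO2*] = 26.5 μmol/kg

KH = 10^(−1.36) = 4.365×10^-2 mol kg⁻¹ atm⁻¹
[CO2*] = KH · pCO2 = 4.365×10^-2 × 607×10^-6 atm = 2.65×10^-5 mol/kg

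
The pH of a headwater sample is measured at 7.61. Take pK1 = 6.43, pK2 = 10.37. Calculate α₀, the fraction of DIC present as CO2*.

α₀ = 1 / (1 + K1/[H⁺] + K1K2/[H⁺]²) = 1 / (1 + 10^+1.18 + 10^-1.58)
   = 1 / (1 + 15.136 + 0.026303) = 1/16.162 = 0.06187

α₀ = 0.0619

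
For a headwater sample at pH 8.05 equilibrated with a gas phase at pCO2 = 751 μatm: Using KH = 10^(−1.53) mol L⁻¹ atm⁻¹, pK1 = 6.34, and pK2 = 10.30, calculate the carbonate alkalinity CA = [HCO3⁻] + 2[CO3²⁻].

[CO2*] = KH · pCO2 = 10^(−1.53) × 751×10^-6 = 2.216×10^-5 mol/L
α₀ = 1/(1 + K1/[H⁺] + K1K2/[H⁺]²) = 1/(1 + 10^+1.71 + 10^-0.54) = 0.01902
DIC = [CO2*]/α₀ = 2.216×10^-5 / 0.01902 = 1.165 mmol/L
CA = (α₁ + 2α₂)·DIC = (0.9755 + 2×0.005486) × 1.165 = 1.15 mmol/L

CA = 1.15 mmol/L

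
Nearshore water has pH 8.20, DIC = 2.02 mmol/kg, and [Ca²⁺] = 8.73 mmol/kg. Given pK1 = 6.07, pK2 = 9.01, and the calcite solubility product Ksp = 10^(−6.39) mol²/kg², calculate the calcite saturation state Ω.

Ω = 5.77

α₂ = 1 / (1 + [H⁺]/K2 + [H⁺]²/(K1K2)) = 1 / (1 + 10^+0.81 + 10^-1.32)
   = 1 / (1 + 6.4565 + 0.047863) = 1/7.5044 = 0.1333
[CO3²⁻] = α₂ × DIC = 0.1333 × 2.02 = 0.2692 mmol/kg
Ksp = 10^(−6.39) = 4.074×10^-7
Ω = [Ca²⁺][CO3²⁻]/Ksp = (8.73×10^-3)(2.692×10^-4) / 4.074×10^-7 = 5.77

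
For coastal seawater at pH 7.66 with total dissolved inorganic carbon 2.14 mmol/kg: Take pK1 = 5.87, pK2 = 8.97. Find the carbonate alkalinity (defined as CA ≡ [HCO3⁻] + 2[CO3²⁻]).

CA = 2.21 mmol/kg

CA = [HCO3⁻] + 2[CO3²⁻] = (α₁ + 2α₂)·DIC
At pH 7.66: [H⁺]/K1 = 10^-1.79 = 0.016218, K2/[H⁺] = 10^-1.31 = 0.048978
α₁ = 1/(1 + 0.016218 + 0.048978) = 1/1.0652 = 0.9388; α₂ = α₁·K2/[H⁺] = 0.04598
α₁ + 2α₂ = 1.0308
CA = 1.0308 × 2.14 = 2.21 mmol/kg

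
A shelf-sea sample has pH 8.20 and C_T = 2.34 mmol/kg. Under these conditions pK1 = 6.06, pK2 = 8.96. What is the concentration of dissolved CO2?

[CO2*] = 14.4 μmol/kg

α₀ = 1 / (1 + K1/[H⁺] + K1K2/[H⁺]²) = 1 / (1 + 10^+2.14 + 10^+1.38)
   = 1 / (1 + 138.04 + 23.988) = 1/163.03 = 0.006134
[CO2*] = α₀ × DIC = 0.006134 × 2.34 = 0.0144 mmol/kg = 14.4 μmol/kg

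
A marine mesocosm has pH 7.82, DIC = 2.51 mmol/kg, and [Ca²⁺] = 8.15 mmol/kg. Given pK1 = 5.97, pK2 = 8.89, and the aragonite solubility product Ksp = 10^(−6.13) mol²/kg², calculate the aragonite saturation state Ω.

Ω = 2.14

α₂ = 1 / (1 + [H⁺]/K2 + [H⁺]²/(K1K2)) = 1 / (1 + 10^+1.07 + 10^-0.78)
   = 1 / (1 + 11.749 + 0.16596) = 1/12.915 = 0.07743
[CO3²⁻] = α₂ × DIC = 0.07743 × 2.51 = 0.1943 mmol/kg
Ksp = 10^(−6.13) = 7.413×10^-7
Ω = [Ca²⁺][CO3²⁻]/Ksp = (8.15×10^-3)(1.943×10^-4) / 7.413×10^-7 = 2.14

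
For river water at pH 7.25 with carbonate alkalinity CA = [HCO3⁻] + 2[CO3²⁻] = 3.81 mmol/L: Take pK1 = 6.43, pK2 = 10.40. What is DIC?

DIC = 4.38 mmol/L

CA = [HCO3⁻] + 2[CO3²⁻] = (α₁ + 2α₂)·DIC
At pH 7.25: [H⁺]/K1 = 10^-0.82 = 0.15136, K2/[H⁺] = 10^-3.15 = 0.00070795
α₁ = 1/(1 + 0.15136 + 0.00070795) = 1/1.1521 = 0.8680; α₂ = α₁·K2/[H⁺] = 0.0006145
α₁ + 2α₂ = 0.8692
DIC = CA / (α₁ + 2α₂) = 3.81 / 0.8692 = 4.38 mmol/L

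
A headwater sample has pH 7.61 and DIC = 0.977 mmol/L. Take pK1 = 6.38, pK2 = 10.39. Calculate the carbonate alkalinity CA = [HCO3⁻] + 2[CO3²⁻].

CA = [HCO3⁻] + 2[CO3²⁻] = (α₁ + 2α₂)·DIC
At pH 7.61: [H⁺]/K1 = 10^-1.23 = 0.058884, K2/[H⁺] = 10^-2.78 = 0.0016596
α₁ = 1/(1 + 0.058884 + 0.0016596) = 1/1.0605 = 0.9429; α₂ = α₁·K2/[H⁺] = 0.001565
α₁ + 2α₂ = 0.9460
CA = 0.9460 × 0.977 = 0.924 mmol/L

CA = 0.924 mmol/L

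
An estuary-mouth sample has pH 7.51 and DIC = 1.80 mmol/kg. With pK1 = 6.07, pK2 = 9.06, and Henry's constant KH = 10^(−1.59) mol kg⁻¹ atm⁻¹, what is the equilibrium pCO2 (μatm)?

pCO2 = 2390 μatm

α₀ = 1 / (1 + K1/[H⁺] + K1K2/[H⁺]²) = 1 / (1 + 10^+1.44 + 10^-0.11)
   = 1 / (1 + 27.542 + 0.77625) = 1/29.319 = 0.03411
[CO2*] = α₀ × DIC = 0.03411 × 1.80 = 0.06139 mmol/kg
pCO2 = [CO2*]/KH = 6.139×10^-5 / 2.570×10^-2 = 2390 μatm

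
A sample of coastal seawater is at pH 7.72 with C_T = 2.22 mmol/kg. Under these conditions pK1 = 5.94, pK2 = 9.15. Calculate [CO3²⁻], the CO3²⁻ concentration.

α₂ = 1 / (1 + [H⁺]/K2 + [H⁺]²/(K1K2)) = 1 / (1 + 10^+1.43 + 10^-0.35)
   = 1 / (1 + 26.915 + 0.44668) = 1/28.362 = 0.03526
[CO3²⁻] = α₂ × DIC = 0.03526 × 2.22 = 0.0783 mmol/kg

[CO3²⁻] = 0.0783 mmol/kg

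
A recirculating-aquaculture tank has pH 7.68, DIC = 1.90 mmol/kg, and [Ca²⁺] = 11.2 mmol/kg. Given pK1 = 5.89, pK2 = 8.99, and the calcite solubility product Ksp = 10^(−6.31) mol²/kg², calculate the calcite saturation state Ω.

Ω = 2.00

α₂ = 1 / (1 + [H⁺]/K2 + [H⁺]²/(K1K2)) = 1 / (1 + 10^+1.31 + 10^-0.48)
   = 1 / (1 + 20.417 + 0.33113) = 1/21.749 = 0.04598
[CO3²⁻] = α₂ × DIC = 0.04598 × 1.90 = 0.08736 mmol/kg
Ksp = 10^(−6.31) = 4.898×10^-7
Ω = [Ca²⁺][CO3²⁻]/Ksp = (11.2×10^-3)(8.736×10^-5) / 4.898×10^-7 = 2.00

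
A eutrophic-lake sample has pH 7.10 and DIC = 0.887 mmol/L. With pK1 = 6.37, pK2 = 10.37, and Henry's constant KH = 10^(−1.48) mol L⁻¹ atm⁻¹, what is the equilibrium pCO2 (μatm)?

α₀ = 1 / (1 + K1/[H⁺] + K1K2/[H⁺]²) = 1 / (1 + 10^+0.73 + 10^-2.54)
   = 1 / (1 + 5.3703 + 0.0028840) = 1/6.3732 = 0.1569
[CO2*] = α₀ × DIC = 0.1569 × 0.887 = 0.1392 mmol/L
pCO2 = [CO2*]/KH = 1.392×10^-4 / 3.311×10^-2 = 4200 μatm

pCO2 = 4200 μatm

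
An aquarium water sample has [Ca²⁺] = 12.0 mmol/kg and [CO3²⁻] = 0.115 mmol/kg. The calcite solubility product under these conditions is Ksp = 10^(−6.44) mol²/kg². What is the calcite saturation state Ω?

Ω = 3.80

Ksp = 10^(−6.44) = 3.631×10^-7
Ω = [Ca²⁺][CO3²⁻]/Ksp = (12.0×10^-3)(0.115×10^-3) / 3.631×10^-7 = 3.80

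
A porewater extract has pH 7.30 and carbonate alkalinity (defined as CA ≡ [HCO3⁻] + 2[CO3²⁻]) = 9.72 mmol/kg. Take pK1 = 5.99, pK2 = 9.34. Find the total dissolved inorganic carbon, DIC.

CA = [HCO3⁻] + 2[CO3²⁻] = (α₁ + 2α₂)·DIC
At pH 7.30: [H⁺]/K1 = 10^-1.31 = 0.048978, K2/[H⁺] = 10^-2.04 = 0.0091201
α₁ = 1/(1 + 0.048978 + 0.0091201) = 1/1.0581 = 0.9451; α₂ = α₁·K2/[H⁺] = 0.008619
α₁ + 2α₂ = 0.9623
DIC = CA / (α₁ + 2α₂) = 9.72 / 0.9623 = 10.1 mmol/kg

DIC = 10.1 mmol/kg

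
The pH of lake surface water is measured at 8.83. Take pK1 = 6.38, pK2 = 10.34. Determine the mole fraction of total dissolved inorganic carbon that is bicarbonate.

α₁ = 1 / (1 + [H⁺]/K1 + K2/[H⁺]) = 1 / (1 + 10^-2.45 + 10^-1.51)
   = 1 / (1 + 0.0035481 + 0.030903) = 1/1.0345 = 0.9667

α₁ = 0.967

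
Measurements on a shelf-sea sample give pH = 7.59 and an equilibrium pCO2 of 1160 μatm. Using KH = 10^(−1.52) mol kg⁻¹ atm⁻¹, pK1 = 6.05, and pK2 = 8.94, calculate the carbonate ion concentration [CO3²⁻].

[CO3²⁻] = 0.0543 mmol/kg

[CO2*] = KH · pCO2 = 10^(−1.52) × 1160×10^-6 = 3.503×10^-5 mol/kg
α₀ = 1/(1 + K1/[H⁺] + K1K2/[H⁺]²) = 1/(1 + 10^+1.54 + 10^+0.19) = 0.02687
DIC = [CO2*]/α₀ = 3.503×10^-5 / 0.02687 = 1.304 mmol/kg
[CO3²⁻] = α₂·DIC; α₂ = 0.04161, so [CO3²⁻] = 0.04161 × 1.304 = 0.0543 mmol/kg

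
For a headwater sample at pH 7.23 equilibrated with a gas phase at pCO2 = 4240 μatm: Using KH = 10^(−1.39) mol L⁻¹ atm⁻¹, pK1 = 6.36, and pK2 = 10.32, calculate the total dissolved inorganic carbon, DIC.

DIC = 1.45 mmol/L

[CO2*] = KH · pCO2 = 10^(−1.39) × 4240×10^-6 = 1.727×10^-4 mol/L
α₀ = 1/(1 + K1/[H⁺] + K1K2/[H⁺]²) = 1/(1 + 10^+0.87 + 10^-2.22) = 0.1188
DIC = [CO2*]/α₀ = 1.727×10^-4 / 0.1188 = 1.45 mmol/L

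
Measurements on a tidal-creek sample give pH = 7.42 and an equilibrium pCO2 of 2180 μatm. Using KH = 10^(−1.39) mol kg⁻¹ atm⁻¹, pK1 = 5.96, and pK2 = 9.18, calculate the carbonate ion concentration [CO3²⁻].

[CO2*] = KH · pCO2 = 10^(−1.39) × 2180×10^-6 = 8.881×10^-5 mol/kg
α₀ = 1/(1 + K1/[H⁺] + K1K2/[H⁺]²) = 1/(1 + 10^+1.46 + 10^-0.30) = 0.03296
DIC = [CO2*]/α₀ = 8.881×10^-5 / 0.03296 = 2.695 mmol/kg
[CO3²⁻] = α₂·DIC; α₂ = 0.01652, so [CO3²⁻] = 0.01652 × 2.695 = 0.0445 mmol/kg

[CO3²⁻] = 0.0445 mmol/kg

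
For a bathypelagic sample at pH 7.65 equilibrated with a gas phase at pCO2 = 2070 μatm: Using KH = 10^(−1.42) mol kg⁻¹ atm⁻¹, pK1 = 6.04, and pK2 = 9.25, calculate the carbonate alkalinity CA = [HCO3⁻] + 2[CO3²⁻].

[CO2*] = KH · pCO2 = 10^(−1.42) × 2070×10^-6 = 7.870×10^-5 mol/kg
α₀ = 1/(1 + K1/[H⁺] + K1K2/[H⁺]²) = 1/(1 + 10^+1.61 + 10^+0.01) = 0.02339
DIC = [CO2*]/α₀ = 7.870×10^-5 / 0.02339 = 3.365 mmol/kg
CA = (α₁ + 2α₂)·DIC = (0.9527 + 2×0.02393) × 3.365 = 3.37 mmol/kg

CA = 3.37 mmol/kg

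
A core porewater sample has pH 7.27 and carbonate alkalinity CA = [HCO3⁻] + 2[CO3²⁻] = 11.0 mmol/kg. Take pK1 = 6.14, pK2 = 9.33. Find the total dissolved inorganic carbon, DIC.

CA = [HCO3⁻] + 2[CO3²⁻] = (α₁ + 2α₂)·DIC
At pH 7.27: [H⁺]/K1 = 10^-1.13 = 0.074131, K2/[H⁺] = 10^-2.06 = 0.0087096
α₁ = 1/(1 + 0.074131 + 0.0087096) = 1/1.0828 = 0.9235; α₂ = α₁·K2/[H⁺] = 0.008043
α₁ + 2α₂ = 0.9396
DIC = CA / (α₁ + 2α₂) = 11.0 / 0.9396 = 11.7 mmol/kg

DIC = 11.7 mmol/kg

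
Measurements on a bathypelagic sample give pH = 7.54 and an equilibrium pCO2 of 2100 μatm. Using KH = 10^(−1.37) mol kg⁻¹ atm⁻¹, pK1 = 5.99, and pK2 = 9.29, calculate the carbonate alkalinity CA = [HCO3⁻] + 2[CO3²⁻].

CA = 3.29 mmol/kg

[CO2*] = KH · pCO2 = 10^(−1.37) × 2100×10^-6 = 8.958×10^-5 mol/kg
α₀ = 1/(1 + K1/[H⁺] + K1K2/[H⁺]²) = 1/(1 + 10^+1.55 + 10^-0.20) = 0.02695
DIC = [CO2*]/α₀ = 8.958×10^-5 / 0.02695 = 3.325 mmol/kg
CA = (α₁ + 2α₂)·DIC = (0.9561 + 2×0.01700) × 3.325 = 3.29 mmol/kg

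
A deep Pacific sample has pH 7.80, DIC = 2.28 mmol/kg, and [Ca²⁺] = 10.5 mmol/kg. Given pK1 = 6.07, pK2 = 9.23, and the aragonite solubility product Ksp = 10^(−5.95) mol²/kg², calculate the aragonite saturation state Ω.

α₂ = 1 / (1 + [H⁺]/K2 + [H⁺]²/(K1K2)) = 1 / (1 + 10^+1.43 + 10^-0.30)
   = 1 / (1 + 26.915 + 0.50119) = 1/28.417 = 0.03519
[CO3²⁻] = α₂ × DIC = 0.03519 × 2.28 = 0.08023 mmol/kg
Ksp = 10^(−5.95) = 1.122×10^-6
Ω = [Ca²⁺][CO3²⁻]/Ksp = (10.5×10^-3)(8.023×10^-5) / 1.122×10^-6 = 0.751

Ω = 0.751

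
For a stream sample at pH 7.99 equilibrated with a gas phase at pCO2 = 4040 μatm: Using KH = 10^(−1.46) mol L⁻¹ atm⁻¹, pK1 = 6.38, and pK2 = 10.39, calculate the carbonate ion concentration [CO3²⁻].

[CO2*] = KH · pCO2 = 10^(−1.46) × 4040×10^-6 = 1.401×10^-4 mol/L
α₀ = 1/(1 + K1/[H⁺] + K1K2/[H⁺]²) = 1/(1 + 10^+1.61 + 10^-0.79) = 0.02387
DIC = [CO2*]/α₀ = 1.401×10^-4 / 0.02387 = 5.869 mmol/L
[CO3²⁻] = α₂·DIC; α₂ = 0.003871, so [CO3²⁻] = 0.003871 × 5.869 = 0.0227 mmol/L

[CO3²⁻] = 0.0227 mmol/L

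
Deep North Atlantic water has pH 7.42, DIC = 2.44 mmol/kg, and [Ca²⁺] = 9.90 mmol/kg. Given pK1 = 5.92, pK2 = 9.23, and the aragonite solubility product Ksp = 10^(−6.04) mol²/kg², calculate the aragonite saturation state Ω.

Ω = 0.392

α₂ = 1 / (1 + [H⁺]/K2 + [H⁺]²/(K1K2)) = 1 / (1 + 10^+1.81 + 10^+0.31)
   = 1 / (1 + 64.565 + 2.0417) = 1/67.607 = 0.01479
[CO3²⁻] = α₂ × DIC = 0.01479 × 2.44 = 0.03609 mmol/kg
Ksp = 10^(−6.04) = 9.120×10^-7
Ω = [Ca²⁺][CO3²⁻]/Ksp = (9.90×10^-3)(3.609×10^-5) / 9.120×10^-7 = 0.392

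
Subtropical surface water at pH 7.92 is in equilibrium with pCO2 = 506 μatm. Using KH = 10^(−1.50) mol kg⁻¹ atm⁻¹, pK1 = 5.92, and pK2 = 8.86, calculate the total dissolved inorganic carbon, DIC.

DIC = 1.80 mmol/kg

[CO2*] = KH · pCO2 = 10^(−1.50) × 506×10^-6 = 1.600×10^-5 mol/kg
α₀ = 1/(1 + K1/[H⁺] + K1K2/[H⁺]²) = 1/(1 + 10^+2.00 + 10^+1.06) = 0.008890
DIC = [CO2*]/α₀ = 1.600×10^-5 / 0.008890 = 1.80 mmol/kg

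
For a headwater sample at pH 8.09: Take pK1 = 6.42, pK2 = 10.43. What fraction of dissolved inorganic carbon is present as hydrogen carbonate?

α₁ = 1 / (1 + [H⁺]/K1 + K2/[H⁺]) = 1 / (1 + 10^-1.67 + 10^-2.34)
   = 1 / (1 + 0.021380 + 0.0045709) = 1/1.0260 = 0.9747

α₁ = 0.975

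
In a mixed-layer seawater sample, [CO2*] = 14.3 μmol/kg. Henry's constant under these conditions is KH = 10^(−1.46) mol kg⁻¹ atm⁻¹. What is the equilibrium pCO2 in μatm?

pCO2 = 412 μatm

KH = 10^(−1.46) = 3.467×10^-2 mol kg⁻¹ atm⁻¹
pCO2 = [CO2*]/KH = 14.3×10^-6 / 3.467×10^-2 = 4.12×10^-4 atm = 412 μatm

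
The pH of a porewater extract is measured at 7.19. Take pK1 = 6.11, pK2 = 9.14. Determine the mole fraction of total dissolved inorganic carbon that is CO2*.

α₀ = 0.0760

α₀ = 1 / (1 + K1/[H⁺] + K1K2/[H⁺]²) = 1 / (1 + 10^+1.08 + 10^-0.87)
   = 1 / (1 + 12.023 + 0.13490) = 1/13.158 = 0.07600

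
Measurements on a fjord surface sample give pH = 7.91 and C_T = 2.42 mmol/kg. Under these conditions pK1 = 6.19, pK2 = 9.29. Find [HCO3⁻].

[HCO3⁻] = 2.28 mmol/kg

α₁ = 1 / (1 + [H⁺]/K1 + K2/[H⁺]) = 1 / (1 + 10^-1.72 + 10^-1.38)
   = 1 / (1 + 0.019055 + 0.041687) = 1/1.0607 = 0.9427
[HCO3⁻] = α₁ × DIC = 0.9427 × 2.42 = 2.28 mmol/kg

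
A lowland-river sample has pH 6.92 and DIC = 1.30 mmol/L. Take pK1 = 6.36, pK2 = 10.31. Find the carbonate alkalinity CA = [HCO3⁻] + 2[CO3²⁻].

CA = 1.02 mmol/L

CA = [HCO3⁻] + 2[CO3²⁻] = (α₁ + 2α₂)·DIC
At pH 6.92: [H⁺]/K1 = 10^-0.56 = 0.27542, K2/[H⁺] = 10^-3.39 = 0.00040738
α₁ = 1/(1 + 0.27542 + 0.00040738) = 1/1.2758 = 0.7838; α₂ = α₁·K2/[H⁺] = 0.0003193
α₁ + 2α₂ = 0.7844
CA = 0.7844 × 1.30 = 1.02 mmol/L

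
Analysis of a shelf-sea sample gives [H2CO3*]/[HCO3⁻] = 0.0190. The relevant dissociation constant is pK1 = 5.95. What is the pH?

From K1 = [H⁺][HCO3⁻]/[H2CO3*]:  pH = pK1 − log₁₀([H2CO3*]/[HCO3⁻])
log₁₀(0.0190) = -1.721
pH = 5.95 − (-1.721) = 7.67

pH = 7.67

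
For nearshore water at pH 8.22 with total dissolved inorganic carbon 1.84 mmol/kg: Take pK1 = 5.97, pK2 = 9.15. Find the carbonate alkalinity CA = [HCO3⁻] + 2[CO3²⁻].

CA = 2.02 mmol/kg

CA = [HCO3⁻] + 2[CO3²⁻] = (α₁ + 2α₂)·DIC
At pH 8.22: [H⁺]/K1 = 10^-2.25 = 0.0056234, K2/[H⁺] = 10^-0.93 = 0.11749
α₁ = 1/(1 + 0.0056234 + 0.11749) = 1/1.1231 = 0.8904; α₂ = α₁·K2/[H⁺] = 0.1046
α₁ + 2α₂ = 1.0996
CA = 1.0996 × 1.84 = 2.02 mmol/kg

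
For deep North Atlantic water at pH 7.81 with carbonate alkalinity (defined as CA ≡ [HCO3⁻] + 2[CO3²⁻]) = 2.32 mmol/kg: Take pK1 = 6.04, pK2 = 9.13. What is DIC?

DIC = 2.25 mmol/kg

CA = [HCO3⁻] + 2[CO3²⁻] = (α₁ + 2α₂)·DIC
At pH 7.81: [H⁺]/K1 = 10^-1.77 = 0.016982, K2/[H⁺] = 10^-1.32 = 0.047863
α₁ = 1/(1 + 0.016982 + 0.047863) = 1/1.0648 = 0.9391; α₂ = α₁·K2/[H⁺] = 0.04495
α₁ + 2α₂ = 1.0290
DIC = CA / (α₁ + 2α₂) = 2.32 / 1.0290 = 2.25 mmol/kg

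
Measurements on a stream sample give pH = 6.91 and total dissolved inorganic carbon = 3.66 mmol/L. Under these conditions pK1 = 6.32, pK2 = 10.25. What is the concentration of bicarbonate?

[HCO3⁻] = 2.91 mmol/L

α₁ = 1 / (1 + [H⁺]/K1 + K2/[H⁺]) = 1 / (1 + 10^-0.59 + 10^-3.34)
   = 1 / (1 + 0.25704 + 0.00045709) = 1/1.2575 = 0.7952
[HCO3⁻] = α₁ × DIC = 0.7952 × 3.66 = 2.91 mmol/L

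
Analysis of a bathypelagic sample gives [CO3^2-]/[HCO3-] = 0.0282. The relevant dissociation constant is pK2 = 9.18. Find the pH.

pH = 7.63

From K2 = [H⁺][CO3^2-]/[HCO3-]:  pH = pK2 + log₁₀([CO3^2-]/[HCO3-])
log₁₀(0.0282) = -1.550
pH = 9.18 + (-1.550) = 7.63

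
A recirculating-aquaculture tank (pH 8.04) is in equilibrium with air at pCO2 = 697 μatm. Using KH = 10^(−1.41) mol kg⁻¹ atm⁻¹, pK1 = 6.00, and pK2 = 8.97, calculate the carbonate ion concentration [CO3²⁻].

[CO2*] = KH · pCO2 = 10^(−1.41) × 697×10^-6 = 2.712×10^-5 mol/kg
α₀ = 1/(1 + K1/[H⁺] + K1K2/[H⁺]²) = 1/(1 + 10^+2.04 + 10^+1.11) = 0.008095
DIC = [CO2*]/α₀ = 2.712×10^-5 / 0.008095 = 3.350 mmol/kg
[CO3²⁻] = α₂·DIC; α₂ = 0.1043, so [CO3²⁻] = 0.1043 × 3.350 = 0.349 mmol/kg

[CO3²⁻] = 0.349 mmol/kg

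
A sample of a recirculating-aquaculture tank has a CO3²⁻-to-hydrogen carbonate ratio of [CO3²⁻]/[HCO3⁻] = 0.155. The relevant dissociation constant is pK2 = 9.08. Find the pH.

pH = 8.27

From K2 = [H⁺][CO3²⁻]/[HCO3⁻]:  pH = pK2 + log₁₀([CO3²⁻]/[HCO3⁻])
log₁₀(0.155) = -0.810
pH = 9.08 + (-0.810) = 8.27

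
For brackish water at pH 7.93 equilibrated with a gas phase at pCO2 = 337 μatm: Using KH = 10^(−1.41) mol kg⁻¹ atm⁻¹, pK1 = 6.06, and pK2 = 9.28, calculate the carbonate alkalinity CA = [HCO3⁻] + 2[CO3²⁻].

[CO2*] = KH · pCO2 = 10^(−1.41) × 337×10^-6 = 1.311×10^-5 mol/kg
α₀ = 1/(1 + K1/[H⁺] + K1K2/[H⁺]²) = 1/(1 + 10^+1.87 + 10^+0.52) = 0.01275
DIC = [CO2*]/α₀ = 1.311×10^-5 / 0.01275 = 1.028 mmol/kg
CA = (α₁ + 2α₂)·DIC = (0.9450 + 2×0.04221) × 1.028 = 1.06 mmol/kg

CA = 1.06 mmol/kg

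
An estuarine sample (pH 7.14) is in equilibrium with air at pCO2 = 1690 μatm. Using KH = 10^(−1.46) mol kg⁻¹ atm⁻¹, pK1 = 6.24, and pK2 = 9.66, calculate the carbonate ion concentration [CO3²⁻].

[CO3²⁻] = 1.41 μmol/kg

[CO2*] = KH · pCO2 = 10^(−1.46) × 1690×10^-6 = 5.860×10^-5 mol/kg
α₀ = 1/(1 + K1/[H⁺] + K1K2/[H⁺]²) = 1/(1 + 10^+0.90 + 10^-1.62) = 0.1115
DIC = [CO2*]/α₀ = 5.860×10^-5 / 0.1115 = 0.5255 mmol/kg
[CO3²⁻] = α₂·DIC; α₂ = 0.002675, so [CO3²⁻] = 0.002675 × 0.5255 = 0.00141 mmol/kg = 1.41 μmol/kg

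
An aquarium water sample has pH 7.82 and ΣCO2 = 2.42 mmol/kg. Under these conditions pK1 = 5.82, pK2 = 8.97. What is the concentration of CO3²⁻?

α₂ = 1 / (1 + [H⁺]/K2 + [H⁺]²/(K1K2)) = 1 / (1 + 10^+1.15 + 10^-0.85)
   = 1 / (1 + 14.125 + 0.14125) = 1/15.267 = 0.06550
[CO3²⁻] = α₂ × DIC = 0.06550 × 2.42 = 0.159 mmol/kg

[CO3²⁻] = 0.159 mmol/kg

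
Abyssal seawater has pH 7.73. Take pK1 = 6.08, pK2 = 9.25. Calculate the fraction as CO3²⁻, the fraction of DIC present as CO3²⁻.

α₂ = 0.0287

α₂ = 1 / (1 + [H⁺]/K2 + [H⁺]²/(K1K2)) = 1 / (1 + 10^+1.52 + 10^-0.13)
   = 1 / (1 + 33.113 + 0.74131) = 1/34.854 = 0.02869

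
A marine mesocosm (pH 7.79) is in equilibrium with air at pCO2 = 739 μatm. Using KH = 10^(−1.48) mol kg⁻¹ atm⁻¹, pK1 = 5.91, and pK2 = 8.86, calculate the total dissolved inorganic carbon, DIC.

[CO2*] = KH · pCO2 = 10^(−1.48) × 739×10^-6 = 2.447×10^-5 mol/kg
α₀ = 1/(1 + K1/[H⁺] + K1K2/[H⁺]²) = 1/(1 + 10^+1.88 + 10^+0.81) = 0.01200
DIC = [CO2*]/α₀ = 2.447×10^-5 / 0.01200 = 2.04 mmol/kg

DIC = 2.04 mmol/kg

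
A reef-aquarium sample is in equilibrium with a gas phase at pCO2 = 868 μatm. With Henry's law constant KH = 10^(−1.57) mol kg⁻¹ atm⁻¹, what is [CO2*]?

KH = 10^(−1.57) = 2.692×10^-2 mol kg⁻¹ atm⁻¹
[CO2*] = KH · pCO2 = 2.692×10^-2 × 868×10^-6 atm = 2.34×10^-5 mol/kg

[CO2*] = 23.4 μmol/kg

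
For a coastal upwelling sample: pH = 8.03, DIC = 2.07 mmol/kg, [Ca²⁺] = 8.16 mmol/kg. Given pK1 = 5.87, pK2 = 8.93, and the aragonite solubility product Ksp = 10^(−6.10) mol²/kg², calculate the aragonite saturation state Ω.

Ω = 2.36

α₂ = 1 / (1 + [H⁺]/K2 + [H⁺]²/(K1K2)) = 1 / (1 + 10^+0.90 + 10^-1.26)
   = 1 / (1 + 7.9433 + 0.054954) = 1/8.9982 = 0.1111
[CO3²⁻] = α₂ × DIC = 0.1111 × 2.07 = 0.2300 mmol/kg
Ksp = 10^(−6.10) = 7.943×10^-7
Ω = [Ca²⁺][CO3²⁻]/Ksp = (8.16×10^-3)(2.300×10^-4) / 7.943×10^-7 = 2.36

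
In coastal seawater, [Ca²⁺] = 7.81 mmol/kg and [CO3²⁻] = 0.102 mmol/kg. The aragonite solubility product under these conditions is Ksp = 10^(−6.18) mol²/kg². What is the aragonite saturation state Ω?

Ω = 1.21

Ksp = 10^(−6.18) = 6.607×10^-7
Ω = [Ca²⁺][CO3²⁻]/Ksp = (7.81×10^-3)(0.102×10^-3) / 6.607×10^-7 = 1.21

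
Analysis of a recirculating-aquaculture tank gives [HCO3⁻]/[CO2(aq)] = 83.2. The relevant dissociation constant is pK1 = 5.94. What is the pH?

From K1 = [H⁺][HCO3⁻]/[CO2(aq)]:  pH = pK1 + log₁₀([HCO3⁻]/[CO2(aq)])
log₁₀(83.2) = +1.920
pH = 5.94 + (+1.920) = 7.86

pH = 7.86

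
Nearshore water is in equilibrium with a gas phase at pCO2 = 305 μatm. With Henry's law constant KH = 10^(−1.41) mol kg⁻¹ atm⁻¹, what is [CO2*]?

KH = 10^(−1.41) = 3.890×10^-2 mol kg⁻¹ atm⁻¹
[CO2*] = KH · pCO2 = 3.890×10^-2 × 305×10^-6 atm = 1.19×10^-5 mol/kg

[CO2*] = 11.9 μmol/kg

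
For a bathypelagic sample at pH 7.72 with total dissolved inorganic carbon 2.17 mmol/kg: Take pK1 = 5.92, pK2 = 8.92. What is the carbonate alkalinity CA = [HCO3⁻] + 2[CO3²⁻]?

CA = [HCO3⁻] + 2[CO3²⁻] = (α₁ + 2α₂)·DIC
At pH 7.72: [H⁺]/K1 = 10^-1.80 = 0.015849, K2/[H⁺] = 10^-1.20 = 0.063096
α₁ = 1/(1 + 0.015849 + 0.063096) = 1/1.0789 = 0.9268; α₂ = α₁·K2/[H⁺] = 0.05848
α₁ + 2α₂ = 1.0438
CA = 1.0438 × 2.17 = 2.27 mmol/kg

CA = 2.27 mmol/kg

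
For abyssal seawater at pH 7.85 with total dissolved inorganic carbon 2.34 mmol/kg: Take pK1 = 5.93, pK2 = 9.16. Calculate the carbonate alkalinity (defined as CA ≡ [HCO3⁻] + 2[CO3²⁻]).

CA = 2.42 mmol/kg

CA = [HCO3⁻] + 2[CO3²⁻] = (α₁ + 2α₂)·DIC
At pH 7.85: [H⁺]/K1 = 10^-1.92 = 0.012023, K2/[H⁺] = 10^-1.31 = 0.048978
α₁ = 1/(1 + 0.012023 + 0.048978) = 1/1.0610 = 0.9425; α₂ = α₁·K2/[H⁺] = 0.04616
α₁ + 2α₂ = 1.0348
CA = 1.0348 × 2.34 = 2.42 mmol/kg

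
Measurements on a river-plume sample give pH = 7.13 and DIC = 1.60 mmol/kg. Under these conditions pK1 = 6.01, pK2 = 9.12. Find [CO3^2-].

α₂ = 1 / (1 + [H⁺]/K2 + [H⁺]²/(K1K2)) = 1 / (1 + 10^+1.99 + 10^+0.87)
   = 1 / (1 + 97.724 + 7.4131) = 1/106.14 = 0.009422
[CO3²⁻] = α₂ × DIC = 0.009422 × 1.60 = 0.0151 mmol/kg = 15.1 μmol/kg

[CO3²⁻] = 15.1 μmol/kg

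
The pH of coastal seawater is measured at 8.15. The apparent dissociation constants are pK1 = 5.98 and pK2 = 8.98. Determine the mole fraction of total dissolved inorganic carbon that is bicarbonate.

α₁ = 1 / (1 + [H⁺]/K1 + K2/[H⁺]) = 1 / (1 + 10^-2.17 + 10^-0.83)
   = 1 / (1 + 0.0067608 + 0.14791) = 1/1.1547 = 0.8660

α₁ = 0.866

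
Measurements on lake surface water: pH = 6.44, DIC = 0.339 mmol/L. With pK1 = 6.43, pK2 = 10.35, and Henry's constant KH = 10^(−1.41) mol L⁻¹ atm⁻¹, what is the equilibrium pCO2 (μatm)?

α₀ = 1 / (1 + K1/[H⁺] + K1K2/[H⁺]²) = 1 / (1 + 10^+0.01 + 10^-3.90)
   = 1 / (1 + 1.0233 + 0.00012589) = 1/2.0234 = 0.4942
[CO2*] = α₀ × DIC = 0.4942 × 0.339 = 0.1675 mmol/L
pCO2 = [CO2*]/KH = 1.675×10^-4 / 3.890×10^-2 = 4310 μatm

pCO2 = 4310 μatm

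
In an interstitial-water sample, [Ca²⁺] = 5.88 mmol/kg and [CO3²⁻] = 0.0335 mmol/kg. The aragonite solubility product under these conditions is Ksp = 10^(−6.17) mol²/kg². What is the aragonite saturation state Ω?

Ω = 0.291

Ksp = 10^(−6.17) = 6.761×10^-7
Ω = [Ca²⁺][CO3²⁻]/Ksp = (5.88×10^-3)(0.0335×10^-3) / 6.761×10^-7 = 0.291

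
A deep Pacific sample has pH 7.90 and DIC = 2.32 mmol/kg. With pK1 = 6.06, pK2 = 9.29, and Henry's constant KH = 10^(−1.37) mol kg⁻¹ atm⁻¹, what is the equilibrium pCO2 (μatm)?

α₀ = 1 / (1 + K1/[H⁺] + K1K2/[H⁺]²) = 1 / (1 + 10^+1.84 + 10^+0.45)
   = 1 / (1 + 69.183 + 2.8184) = 1/73.001 = 0.01370
[CO2*] = α₀ × DIC = 0.01370 × 2.32 = 0.03178 mmol/kg
pCO2 = [CO2*]/KH = 3.178×10^-5 / 4.266×10^-2 = 745 μatm

pCO2 = 745 μatm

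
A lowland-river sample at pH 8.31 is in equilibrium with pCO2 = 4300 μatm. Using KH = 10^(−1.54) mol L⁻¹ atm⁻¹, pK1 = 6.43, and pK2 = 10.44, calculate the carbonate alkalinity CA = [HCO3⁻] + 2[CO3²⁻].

[CO2*] = KH · pCO2 = 10^(−1.54) × 4300×10^-6 = 1.240×10^-4 mol/L
α₀ = 1/(1 + K1/[H⁺] + K1K2/[H⁺]²) = 1/(1 + 10^+1.88 + 10^-0.25) = 0.01292
DIC = [CO2*]/α₀ = 1.240×10^-4 / 0.01292 = 9.601 mmol/L
CA = (α₁ + 2α₂)·DIC = (0.9798 + 2×0.007264) × 9.601 = 9.55 mmol/L

CA = 9.55 mmol/L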